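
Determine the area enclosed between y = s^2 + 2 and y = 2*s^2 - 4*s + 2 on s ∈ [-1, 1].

4

The difference (s^2 + 2) - (2*s^2 - 4*s + 2) = -s^2 + 4*s changes sign at s = 0 inside [-1, 1], so split the integral there.
∫[-1,0] (-s^2 + 4*s) ds = -7/3; the area of that piece is 7/3.
∫[0,1] (-s^2 + 4*s) ds = 5/3.
Total area = 7/3 + 5/3 = 4.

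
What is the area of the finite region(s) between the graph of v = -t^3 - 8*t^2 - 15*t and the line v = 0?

253/12

The curve meets the t-axis where -t^3 - 8*t^2 - 15*t = 0, i.e. -t*(t + 3)*(t + 5) = 0, at t = -5, -3, 0.
On [-5, -3] the curve lies below the axis; ∫[-5,-3] (-t^3 - 8*t^2 - 15*t) dt = -16/3, giving area 16/3.
On [-3, 0] the curve lies above the axis; ∫[-3,0] (-t^3 - 8*t^2 - 15*t) dt = 63/4, giving area 63/4.
Total area = 16/3 + 63/4 = 253/12.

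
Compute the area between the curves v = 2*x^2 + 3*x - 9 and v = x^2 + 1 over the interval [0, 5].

The difference (2*x^2 + 3*x - 9) - (x^2 + 1) = x^2 + 3*x - 10 changes sign at x = 2 inside [0, 5], so split the integral there.
∫[0,2] (x^2 + 3*x - 10) dx = -34/3; the area of that piece is 34/3.
∫[2,5] (x^2 + 3*x - 10) dx = 81/2.
Total area = 34/3 + 81/2 = 311/6.

311/6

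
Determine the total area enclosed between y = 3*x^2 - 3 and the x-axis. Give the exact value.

4

The curve meets the x-axis where 3*x^2 - 3 = 0, i.e. 3*(x - 1)*(x + 1) = 0, at x = -1, 1.
On [-1, 1] the curve lies below the axis; ∫[-1,1] (3*x^2 - 3) dx = -4, giving area 4.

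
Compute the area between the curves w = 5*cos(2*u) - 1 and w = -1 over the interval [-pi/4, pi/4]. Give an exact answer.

On [-pi/4, pi/4], (5*cos(2*u) - 1) - (-1) = 5*cos(2*u) is ≥ 0 throughout, so the area is a single integral of |5*cos(2*u)|.
∫[-pi/4,pi/4] (5*cos(2*u)) du = 5.

5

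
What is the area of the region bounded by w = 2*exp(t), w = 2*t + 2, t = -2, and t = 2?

-8 - 2*exp(-2) + 2*exp(2)

On [-2, 2], (2*exp(t)) - (2*t + 2) = -2*t + 2*exp(t) - 2 is ≥ 0 throughout, so the area is a single integral of |-2*t + 2*exp(t) - 2|.
∫[-2,2] (-2*t + 2*exp(t) - 2) dt = -8 - 2*exp(-2) + 2*exp(2).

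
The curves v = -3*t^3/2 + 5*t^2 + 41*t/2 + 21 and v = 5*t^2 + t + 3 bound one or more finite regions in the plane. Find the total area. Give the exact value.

Set the curves equal: -3*t^3/2 + 5*t^2 + 41*t/2 + 21 = 5*t^2 + t + 3, so -3*t^3/2 + 39*t/2 + 18 = 0, which factors as -3*(t - 4)*(t + 1)*(t + 3)/2 = 0. The curves meet at t = -3, -1, 4.
On [-3, -1], v = 5*t^2 + t + 3 is on top; that piece has area ∫[-3,-1] (-(-3*t^3/2 + 39*t/2 + 18)) dt = 12.
On [-1, 4], v = -3*t^3/2 + 5*t^2 + 41*t/2 + 21 is on top; that piece has area ∫[-1,4] (-3*t^3/2 + 39*t/2 + 18) dt = 1125/8.
Total enclosed area = 12 + 1125/8 = 1221/8.

1221/8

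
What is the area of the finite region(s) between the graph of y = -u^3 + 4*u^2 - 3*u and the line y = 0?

The curve meets the u-axis where -u^3 + 4*u^2 - 3*u = 0, i.e. -u*(u - 3)*(u - 1) = 0, at u = 0, 1, 3.
On [0, 1] the curve lies below the axis; ∫[0,1] (-u^3 + 4*u^2 - 3*u) du = -5/12, giving area 5/12.
On [1, 3] the curve lies above the axis; ∫[1,3] (-u^3 + 4*u^2 - 3*u) du = 8/3, giving area 8/3.
Total area = 5/12 + 8/3 = 37/12.

37/12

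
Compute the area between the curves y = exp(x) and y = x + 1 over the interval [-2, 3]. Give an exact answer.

On [-2, 3], (exp(x)) - (x + 1) = -x + exp(x) - 1 is ≥ 0 throughout, so the area is a single integral of |-x + exp(x) - 1|.
∫[-2,3] (-x + exp(x) - 1) dx = -15/2 - exp(-2) + exp(3).

-15/2 - exp(-2) + exp(3)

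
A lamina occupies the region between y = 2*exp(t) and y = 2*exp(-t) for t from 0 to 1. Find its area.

-4 + 2*exp(-1) + 2*exp(1)

On [0, 1], (2*exp(t)) - (2*exp(-t)) = 2*exp(t) - 2*exp(-t) is ≥ 0 throughout, so the area is a single integral of |2*exp(t) - 2*exp(-t)|.
∫[0,1] (2*exp(t) - 2*exp(-t)) dt = -4 + 2*exp(-1) + 2*exp(1).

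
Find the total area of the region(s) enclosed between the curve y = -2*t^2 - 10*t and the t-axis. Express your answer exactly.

The curve meets the t-axis where -2*t^2 - 10*t = 0, i.e. -2*t*(t + 5) = 0, at t = -5, 0.
On [-5, 0] the curve lies above the axis; ∫[-5,0] (-2*t^2 - 10*t) dt = 125/3, giving area 125/3.

125/3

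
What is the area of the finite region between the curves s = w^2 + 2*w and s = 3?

32/3

Both boundary curves give s as a function of w, so integrate with respect to w. Setting them equal: w^2 + 2*w - 3 = 0, i.e. (w - 1)*(w + 3) = 0, so they meet at w = -3, 1.
For w in [-3, 1], s = w^2 + 2*w is on the left; area = ∫[-3,1] (-(w^2 + 2*w - 3)) dw = 32/3.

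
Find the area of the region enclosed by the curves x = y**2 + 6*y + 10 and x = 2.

4/3

Both boundary curves give x as a function of y, so integrate with respect to y. Setting them equal: y**2 + 6*y + 8 = 0, i.e. (y + 2)*(y + 4) = 0, so they meet at y = -4, -2.
For y in [-4, -2], x = y**2 + 6*y + 10 is on the left; area = ∫[-4,-2] (-(y**2 + 6*y + 8)) dy = 4/3.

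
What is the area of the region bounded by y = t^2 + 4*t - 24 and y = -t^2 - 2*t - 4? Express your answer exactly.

Set the curves equal: t^2 + 4*t - 24 = -t^2 - 2*t - 4, so 2*t^2 + 6*t - 20 = 0, which factors as 2*(t - 2)*(t + 5) = 0. The curves meet at t = -5, 2.
On [-5, 2], y = -t^2 - 2*t - 4 is on top; that piece has area ∫[-5,2] (-(2*t^2 + 6*t - 20)) dt = 343/3.

343/3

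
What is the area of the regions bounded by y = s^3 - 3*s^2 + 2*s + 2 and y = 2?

1/2

Set the curves equal: s^3 - 3*s^2 + 2*s + 2 = 2, so s^3 - 3*s^2 + 2*s = 0, which factors as s*(s - 2)*(s - 1) = 0. The curves meet at s = 0, 1, 2.
On [0, 1], y = s^3 - 3*s^2 + 2*s + 2 is on top; that piece has area ∫[0,1] (s^3 - 3*s^2 + 2*s) ds = 1/4.
On [1, 2], y = 2 is on top; that piece has area ∫[1,2] (-(s^3 - 3*s^2 + 2*s)) ds = 1/4.
Total enclosed area = 1/4 + 1/4 = 1/2.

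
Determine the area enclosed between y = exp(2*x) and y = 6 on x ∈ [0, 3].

The difference (exp(2*x)) - (6) = exp(2*x) - 6 changes sign at x = log(6)/2 inside [0, 3], so split the integral there.
∫[0,log(6)/2] (exp(2*x) - 6) dx = 5/2 - log(216); the area of that piece is -5/2 + log(216).
∫[log(6)/2,3] (exp(2*x) - 6) dx = -21 + 3*log(6) + exp(6)/2.
Total area = (-5/2 + log(216)) + (-21 + 3*log(6) + exp(6)/2) = -47/2 + 6*log(6) + exp(6)/2.

-47/2 + 6*log(6) + exp(6)/2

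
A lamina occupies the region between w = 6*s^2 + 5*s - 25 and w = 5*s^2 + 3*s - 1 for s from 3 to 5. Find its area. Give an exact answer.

The difference (6*s^2 + 5*s - 25) - (5*s^2 + 3*s - 1) = s^2 + 2*s - 24 changes sign at s = 4 inside [3, 5], so split the integral there.
∫[3,4] (s^2 + 2*s - 24) ds = -14/3; the area of that piece is 14/3.
∫[4,5] (s^2 + 2*s - 24) ds = 16/3.
Total area = 14/3 + 16/3 = 10.

10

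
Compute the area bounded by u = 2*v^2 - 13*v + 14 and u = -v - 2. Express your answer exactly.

Both boundary curves give u as a function of v, so integrate with respect to v. Setting them equal: 2*v^2 - 12*v + 16 = 0, i.e. 2*(v - 4)*(v - 2) = 0, so they meet at v = 2, 4.
For v in [2, 4], u = 2*v^2 - 13*v + 14 is on the left; area = ∫[2,4] (-(2*v^2 - 12*v + 16)) dv = 8/3.

8/3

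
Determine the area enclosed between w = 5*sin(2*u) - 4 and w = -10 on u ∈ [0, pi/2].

5 + 3*pi

On [0, pi/2], (5*sin(2*u) - 4) - (-10) = 5*sin(2*u) + 6 is ≥ 0 throughout, so the area is a single integral of |5*sin(2*u) + 6|.
∫[0,pi/2] (5*sin(2*u) + 6) du = 5 + 3*pi.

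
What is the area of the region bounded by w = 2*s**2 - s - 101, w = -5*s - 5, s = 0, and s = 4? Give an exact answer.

On [0, 4], (2*s**2 - s - 101) - (-5*s - 5) = 2*s**2 + 4*s - 96 is ≤ 0 throughout, so the area is a single integral of |2*s**2 + 4*s - 96|.
∫[0,4] (2*s**2 + 4*s - 96) ds = -928/3; the area of that piece is 928/3.

928/3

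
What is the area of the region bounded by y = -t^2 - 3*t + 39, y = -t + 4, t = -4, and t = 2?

198

On [-4, 2], (-t^2 - 3*t + 39) - (-t + 4) = -t^2 - 2*t + 35 is ≥ 0 throughout, so the area is a single integral of |-t^2 - 2*t + 35|.
∫[-4,2] (-t^2 - 2*t + 35) dt = 198.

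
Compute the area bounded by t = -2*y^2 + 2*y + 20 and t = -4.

343/3

Both boundary curves give t as a function of y, so integrate with respect to y. Setting them equal: -2*y^2 + 2*y + 24 = 0, i.e. -2*(y - 4)*(y + 3) = 0, so they meet at y = -3, 4.
For y in [-3, 4], t = -2*y^2 + 2*y + 20 is on the right; area = ∫[-3,4] (-2*y^2 + 2*y + 24) dy = 343/3.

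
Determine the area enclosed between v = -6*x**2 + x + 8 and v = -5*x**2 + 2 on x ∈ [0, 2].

On [0, 2], (-6*x**2 + x + 8) - (-5*x**2 + 2) = -x**2 + x + 6 is ≥ 0 throughout, so the area is a single integral of |-x**2 + x + 6|.
∫[0,2] (-x**2 + x + 6) dx = 34/3.

34/3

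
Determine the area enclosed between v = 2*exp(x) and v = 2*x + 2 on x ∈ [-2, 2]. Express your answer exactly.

On [-2, 2], (2*exp(x)) - (2*x + 2) = -2*x + 2*exp(x) - 2 is ≥ 0 throughout, so the area is a single integral of |-2*x + 2*exp(x) - 2|.
∫[-2,2] (-2*x + 2*exp(x) - 2) dx = -8 - 2*exp(-2) + 2*exp(2).

-8 - 2*exp(-2) + 2*exp(2)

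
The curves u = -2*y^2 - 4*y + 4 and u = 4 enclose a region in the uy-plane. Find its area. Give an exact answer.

Both boundary curves give u as a function of y, so integrate with respect to y. Setting them equal: -2*y^2 - 4*y = 0, i.e. -2*y*(y + 2) = 0, so they meet at y = -2, 0.
For y in [-2, 0], u = -2*y^2 - 4*y + 4 is on the right; area = ∫[-2,0] (-2*y^2 - 4*y) dy = 8/3.

8/3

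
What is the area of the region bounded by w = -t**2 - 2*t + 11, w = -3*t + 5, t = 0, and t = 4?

The difference (-t**2 - 2*t + 11) - (-3*t + 5) = -t**2 + t + 6 changes sign at t = 3 inside [0, 4], so split the integral there.
∫[0,3] (-t**2 + t + 6) dt = 27/2.
∫[3,4] (-t**2 + t + 6) dt = -17/6; the area of that piece is 17/6.
Total area = 27/2 + 17/6 = 49/3.

49/3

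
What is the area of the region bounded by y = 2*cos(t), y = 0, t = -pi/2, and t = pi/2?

On [-pi/2, pi/2], (2*cos(t)) - (0) = 2*cos(t) is ≥ 0 throughout, so the area is a single integral of |2*cos(t)|.
∫[-pi/2,pi/2] (2*cos(t)) dt = 4.

4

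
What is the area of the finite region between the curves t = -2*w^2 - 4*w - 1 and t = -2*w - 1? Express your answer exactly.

Both boundary curves give t as a function of w, so integrate with respect to w. Setting them equal: -2*w^2 - 2*w = 0, i.e. -2*w*(w + 1) = 0, so they meet at w = -1, 0.
For w in [-1, 0], t = -2*w^2 - 4*w - 1 is on the right; area = ∫[-1,0] (-2*w^2 - 2*w) dw = 1/3.

1/3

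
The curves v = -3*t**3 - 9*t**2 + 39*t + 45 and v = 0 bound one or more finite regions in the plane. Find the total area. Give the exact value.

384

Set the curves equal: -3*t**3 - 9*t**2 + 39*t + 45 = 0, so -3*t**3 - 9*t**2 + 39*t + 45 = 0, which factors as -3*(t - 3)*(t + 1)*(t + 5) = 0. The curves meet at t = -5, -1, 3.
On [-5, -1], v = 0 is on top; that piece has area ∫[-5,-1] (-(-3*t**3 - 9*t**2 + 39*t + 45)) dt = 192.
On [-1, 3], v = -3*t**3 - 9*t**2 + 39*t + 45 is on top; that piece has area ∫[-1,3] (-3*t**3 - 9*t**2 + 39*t + 45) dt = 192.
Total enclosed area = 192 + 192 = 384.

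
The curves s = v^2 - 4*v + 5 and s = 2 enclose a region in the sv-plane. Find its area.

Both boundary curves give s as a function of v, so integrate with respect to v. Setting them equal: v^2 - 4*v + 3 = 0, i.e. (v - 3)*(v - 1) = 0, so they meet at v = 1, 3.
For v in [1, 3], s = v^2 - 4*v + 5 is on the left; area = ∫[1,3] (-(v^2 - 4*v + 3)) dv = 4/3.

4/3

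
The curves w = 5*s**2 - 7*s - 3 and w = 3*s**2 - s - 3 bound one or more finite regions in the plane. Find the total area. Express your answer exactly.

9

Set the curves equal: 5*s**2 - 7*s - 3 = 3*s**2 - s - 3, so 2*s**2 - 6*s = 0, which factors as 2*s*(s - 3) = 0. The curves meet at s = 0, 3.
On [0, 3], w = 3*s**2 - s - 3 is on top; that piece has area ∫[0,3] (-(2*s**2 - 6*s)) ds = 9.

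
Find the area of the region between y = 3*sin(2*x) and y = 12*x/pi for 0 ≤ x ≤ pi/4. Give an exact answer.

3/2 - 3*pi/8

On [0, pi/4], (3*sin(2*x)) - (12*x/pi) = -12*x/pi + 3*sin(2*x) is ≥ 0 throughout, so the area is a single integral of |-12*x/pi + 3*sin(2*x)|.
∫[0,pi/4] (-12*x/pi + 3*sin(2*x)) dx = 3/2 - 3*pi/8.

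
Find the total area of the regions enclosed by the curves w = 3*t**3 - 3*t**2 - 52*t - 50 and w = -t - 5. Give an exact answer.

568

Set the curves equal: 3*t**3 - 3*t**2 - 52*t - 50 = -t - 5, so 3*t**3 - 3*t**2 - 51*t - 45 = 0, which factors as 3*(t - 5)*(t + 1)*(t + 3) = 0. The curves meet at t = -3, -1, 5.
On [-3, -1], w = 3*t**3 - 3*t**2 - 52*t - 50 is on top; that piece has area ∫[-3,-1] (3*t**3 - 3*t**2 - 51*t - 45) dt = 28.
On [-1, 5], w = -t - 5 is on top; that piece has area ∫[-1,5] (-(3*t**3 - 3*t**2 - 51*t - 45)) dt = 540.
Total enclosed area = 28 + 540 = 568.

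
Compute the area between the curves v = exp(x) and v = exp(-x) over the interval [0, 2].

On [0, 2], (exp(x)) - (exp(-x)) = exp(x) - exp(-x) is ≥ 0 throughout, so the area is a single integral of |exp(x) - exp(-x)|.
∫[0,2] (exp(x) - exp(-x)) dx = -2 + exp(-2) + exp(2).

-2 + exp(-2) + exp(2)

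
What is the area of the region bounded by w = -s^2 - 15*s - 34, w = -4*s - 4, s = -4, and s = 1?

On [-4, 1], (-s^2 - 15*s - 34) - (-4*s - 4) = -s^2 - 11*s - 30 is ≤ 0 throughout, so the area is a single integral of |-s^2 - 11*s - 30|.
∫[-4,1] (-s^2 - 11*s - 30) ds = -535/6; the area of that piece is 535/6.

535/6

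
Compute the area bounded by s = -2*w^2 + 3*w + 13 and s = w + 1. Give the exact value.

Both boundary curves give s as a function of w, so integrate with respect to w. Setting them equal: -2*w^2 + 2*w + 12 = 0, i.e. -2*(w - 3)*(w + 2) = 0, so they meet at w = -2, 3.
For w in [-2, 3], s = -2*w^2 + 3*w + 13 is on the right; area = ∫[-2,3] (-2*w^2 + 2*w + 12) dw = 125/3.

125/3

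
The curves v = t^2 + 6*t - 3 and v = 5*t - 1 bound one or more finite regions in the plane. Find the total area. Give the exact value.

9/2

Set the curves equal: t^2 + 6*t - 3 = 5*t - 1, so t^2 + t - 2 = 0, which factors as (t - 1)*(t + 2) = 0. The curves meet at t = -2, 1.
On [-2, 1], v = 5*t - 1 is on top; that piece has area ∫[-2,1] (-(t^2 + t - 2)) dt = 9/2.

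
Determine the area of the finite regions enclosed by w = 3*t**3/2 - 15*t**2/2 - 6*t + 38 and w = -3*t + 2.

443/4

Set the curves equal: 3*t**3/2 - 15*t**2/2 - 6*t + 38 = -3*t + 2, so 3*t**3/2 - 15*t**2/2 - 3*t + 36 = 0, which factors as 3*(t - 4)*(t - 3)*(t + 2)/2 = 0. The curves meet at t = -2, 3, 4.
On [-2, 3], w = 3*t**3/2 - 15*t**2/2 - 6*t + 38 is on top; that piece has area ∫[-2,3] (3*t**3/2 - 15*t**2/2 - 3*t + 36) dt = 875/8.
On [3, 4], w = -3*t + 2 is on top; that piece has area ∫[3,4] (-(3*t**3/2 - 15*t**2/2 - 3*t + 36)) dt = 11/8.
Total enclosed area = 875/8 + 11/8 = 443/4.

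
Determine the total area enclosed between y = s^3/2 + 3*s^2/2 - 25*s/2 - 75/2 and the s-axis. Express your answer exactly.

The curve meets the s-axis where s^3/2 + 3*s^2/2 - 25*s/2 - 75/2 = 0, i.e. (s - 5)*(s + 3)*(s + 5)/2 = 0, at s = -5, -3, 5.
On [-5, -3] the curve lies above the axis; ∫[-5,-3] (s^3/2 + 3*s^2/2 - 25*s/2 - 75/2) ds = 6, giving area 6.
On [-3, 5] the curve lies below the axis; ∫[-3,5] (s^3/2 + 3*s^2/2 - 25*s/2 - 75/2) ds = -256, giving area 256.
Total area = 6 + 256 = 262.

262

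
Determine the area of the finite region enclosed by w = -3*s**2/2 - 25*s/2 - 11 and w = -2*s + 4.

27/4

Set the curves equal: -3*s**2/2 - 25*s/2 - 11 = -2*s + 4, so -3*s**2/2 - 21*s/2 - 15 = 0, which factors as -3*(s + 2)*(s + 5)/2 = 0. The curves meet at s = -5, -2.
On [-5, -2], w = -3*s**2/2 - 25*s/2 - 11 is on top; that piece has area ∫[-5,-2] (-3*s**2/2 - 21*s/2 - 15) ds = 27/4.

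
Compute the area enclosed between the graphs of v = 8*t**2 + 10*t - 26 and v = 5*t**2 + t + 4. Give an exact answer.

343/2

Set the curves equal: 8*t**2 + 10*t - 26 = 5*t**2 + t + 4, so 3*t**2 + 9*t - 30 = 0, which factors as 3*(t - 2)*(t + 5) = 0. The curves meet at t = -5, 2.
On [-5, 2], v = 5*t**2 + t + 4 is on top; that piece has area ∫[-5,2] (-(3*t**2 + 9*t - 30)) dt = 343/2.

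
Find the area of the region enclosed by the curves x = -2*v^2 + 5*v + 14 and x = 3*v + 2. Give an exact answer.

Both boundary curves give x as a function of v, so integrate with respect to v. Setting them equal: -2*v^2 + 2*v + 12 = 0, i.e. -2*(v - 3)*(v + 2) = 0, so they meet at v = -2, 3.
For v in [-2, 3], x = -2*v^2 + 5*v + 14 is on the right; area = ∫[-2,3] (-2*v^2 + 2*v + 12) dv = 125/3.

125/3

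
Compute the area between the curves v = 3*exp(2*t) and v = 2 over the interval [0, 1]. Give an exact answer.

-7/2 + 3*exp(2)/2

On [0, 1], (3*exp(2*t)) - (2) = 3*exp(2*t) - 2 is ≥ 0 throughout, so the area is a single integral of |3*exp(2*t) - 2|.
∫[0,1] (3*exp(2*t) - 2) dt = -7/2 + 3*exp(2)/2.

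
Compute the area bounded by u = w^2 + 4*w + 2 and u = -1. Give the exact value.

4/3

Both boundary curves give u as a function of w, so integrate with respect to w. Setting them equal: w^2 + 4*w + 3 = 0, i.e. (w + 1)*(w + 3) = 0, so they meet at w = -3, -1.
For w in [-3, -1], u = w^2 + 4*w + 2 is on the left; area = ∫[-3,-1] (-(w^2 + 4*w + 3)) dw = 4/3.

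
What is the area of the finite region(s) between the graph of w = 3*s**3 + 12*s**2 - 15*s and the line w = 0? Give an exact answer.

The curve meets the s-axis where 3*s**3 + 12*s**2 - 15*s = 0, i.e. 3*s*(s - 1)*(s + 5) = 0, at s = -5, 0, 1.
On [-5, 0] the curve lies above the axis; ∫[-5,0] (3*s**3 + 12*s**2 - 15*s) ds = 875/4, giving area 875/4.
On [0, 1] the curve lies below the axis; ∫[0,1] (3*s**3 + 12*s**2 - 15*s) ds = -11/4, giving area 11/4.
Total area = 875/4 + 11/4 = 443/2.

443/2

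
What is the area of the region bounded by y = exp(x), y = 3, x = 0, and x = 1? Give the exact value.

On [0, 1], (exp(x)) - (3) = exp(x) - 3 is ≤ 0 throughout, so the area is a single integral of |exp(x) - 3|.
∫[0,1] (exp(x) - 3) dx = -4 + exp(1); the area of that piece is 4 - exp(1).

4 - exp(1)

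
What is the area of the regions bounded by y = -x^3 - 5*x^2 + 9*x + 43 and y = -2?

568/3

Set the curves equal: -x^3 - 5*x^2 + 9*x + 43 = -2, so -x^3 - 5*x^2 + 9*x + 45 = 0, which factors as -(x - 3)*(x + 3)*(x + 5) = 0. The curves meet at x = -5, -3, 3.
On [-5, -3], y = -2 is on top; that piece has area ∫[-5,-3] (-(-x^3 - 5*x^2 + 9*x + 45)) dx = 28/3.
On [-3, 3], y = -x^3 - 5*x^2 + 9*x + 43 is on top; that piece has area ∫[-3,3] (-x^3 - 5*x^2 + 9*x + 45) dx = 180.
Total enclosed area = 28/3 + 180 = 568/3.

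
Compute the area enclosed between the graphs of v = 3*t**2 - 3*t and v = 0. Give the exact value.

1/2

Set the curves equal: 3*t**2 - 3*t = 0, so 3*t**2 - 3*t = 0, which factors as 3*t*(t - 1) = 0. The curves meet at t = 0, 1.
On [0, 1], v = 0 is on top; that piece has area ∫[0,1] (-(3*t**2 - 3*t)) dt = 1/2.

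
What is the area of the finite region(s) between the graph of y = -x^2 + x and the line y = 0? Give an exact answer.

The curve meets the x-axis where -x^2 + x = 0, i.e. -x*(x - 1) = 0, at x = 0, 1.
On [0, 1] the curve lies above the axis; ∫[0,1] (-x^2 + x) dx = 1/6, giving area 1/6.

1/6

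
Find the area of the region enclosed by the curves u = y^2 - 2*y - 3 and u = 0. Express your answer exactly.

Both boundary curves give u as a function of y, so integrate with respect to y. Setting them equal: y^2 - 2*y - 3 = 0, i.e. (y - 3)*(y + 1) = 0, so they meet at y = -1, 3.
For y in [-1, 3], u = y^2 - 2*y - 3 is on the left; area = ∫[-1,3] (-(y^2 - 2*y - 3)) dy = 32/3.

32/3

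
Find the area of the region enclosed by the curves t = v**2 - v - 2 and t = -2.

Both boundary curves give t as a function of v, so integrate with respect to v. Setting them equal: v**2 - v = 0, i.e. v*(v - 1) = 0, so they meet at v = 0, 1.
For v in [0, 1], t = v**2 - v - 2 is on the left; area = ∫[0,1] (-(v**2 - v)) dv = 1/6.

1/6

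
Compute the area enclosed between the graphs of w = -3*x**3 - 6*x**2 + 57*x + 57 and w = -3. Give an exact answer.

Set the curves equal: -3*x**3 - 6*x**2 + 57*x + 57 = -3, so -3*x**3 - 6*x**2 + 57*x + 60 = 0, which factors as -3*(x - 4)*(x + 1)*(x + 5) = 0. The curves meet at x = -5, -1, 4.
On [-5, -1], w = -3 is on top; that piece has area ∫[-5,-1] (-(-3*x**3 - 6*x**2 + 57*x + 60)) dx = 224.
On [-1, 4], w = -3*x**3 - 6*x**2 + 57*x + 57 is on top; that piece has area ∫[-1,4] (-3*x**3 - 6*x**2 + 57*x + 60) dx = 1625/4.
Total enclosed area = 224 + 1625/4 = 2521/4.

2521/4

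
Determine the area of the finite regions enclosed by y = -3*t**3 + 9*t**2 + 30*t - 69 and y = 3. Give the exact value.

1221/4

Set the curves equal: -3*t**3 + 9*t**2 + 30*t - 69 = 3, so -3*t**3 + 9*t**2 + 30*t - 72 = 0, which factors as -3*(t - 4)*(t - 2)*(t + 3) = 0. The curves meet at t = -3, 2, 4.
On [-3, 2], y = 3 is on top; that piece has area ∫[-3,2] (-(-3*t**3 + 9*t**2 + 30*t - 72)) dt = 1125/4.
On [2, 4], y = -3*t**3 + 9*t**2 + 30*t - 69 is on top; that piece has area ∫[2,4] (-3*t**3 + 9*t**2 + 30*t - 72) dt = 24.
Total enclosed area = 1125/4 + 24 = 1221/4.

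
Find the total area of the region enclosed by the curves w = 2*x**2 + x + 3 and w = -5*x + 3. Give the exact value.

9

Set the curves equal: 2*x**2 + x + 3 = -5*x + 3, so 2*x**2 + 6*x = 0, which factors as 2*x*(x + 3) = 0. The curves meet at x = -3, 0.
On [-3, 0], w = -5*x + 3 is on top; that piece has area ∫[-3,0] (-(2*x**2 + 6*x)) dx = 9.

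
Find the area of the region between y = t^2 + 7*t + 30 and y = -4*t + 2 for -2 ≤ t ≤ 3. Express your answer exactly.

1075/6

On [-2, 3], (t^2 + 7*t + 30) - (-4*t + 2) = t^2 + 11*t + 28 is ≥ 0 throughout, so the area is a single integral of |t^2 + 11*t + 28|.
∫[-2,3] (t^2 + 11*t + 28) dt = 1075/6.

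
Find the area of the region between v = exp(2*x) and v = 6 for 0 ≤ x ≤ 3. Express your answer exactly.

The difference (exp(2*x)) - (6) = exp(2*x) - 6 changes sign at x = log(6)/2 inside [0, 3], so split the integral there.
∫[0,log(6)/2] (exp(2*x) - 6) dx = 5/2 - log(216); the area of that piece is -5/2 + log(216).
∫[log(6)/2,3] (exp(2*x) - 6) dx = -21 + 3*log(6) + exp(6)/2.
Total area = (-5/2 + log(216)) + (-21 + 3*log(6) + exp(6)/2) = -47/2 + 6*log(6) + exp(6)/2.

-47/2 + 6*log(6) + exp(6)/2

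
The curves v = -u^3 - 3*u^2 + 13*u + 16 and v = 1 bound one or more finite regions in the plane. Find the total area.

Set the curves equal: -u^3 - 3*u^2 + 13*u + 16 = 1, so -u^3 - 3*u^2 + 13*u + 15 = 0, which factors as -(u - 3)*(u + 1)*(u + 5) = 0. The curves meet at u = -5, -1, 3.
On [-5, -1], v = 1 is on top; that piece has area ∫[-5,-1] (-(-u^3 - 3*u^2 + 13*u + 15)) du = 64.
On [-1, 3], v = -u^3 - 3*u^2 + 13*u + 16 is on top; that piece has area ∫[-1,3] (-u^3 - 3*u^2 + 13*u + 15) du = 64.
Total enclosed area = 64 + 64 = 128.

128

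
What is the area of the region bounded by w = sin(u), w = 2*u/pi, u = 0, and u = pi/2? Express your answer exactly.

On [0, pi/2], (sin(u)) - (2*u/pi) = -2*u/pi + sin(u) is ≥ 0 throughout, so the area is a single integral of |-2*u/pi + sin(u)|.
∫[0,pi/2] (-2*u/pi + sin(u)) du = 1 - pi/4.

1 - pi/4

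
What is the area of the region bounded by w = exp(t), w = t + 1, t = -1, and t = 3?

On [-1, 3], (exp(t)) - (t + 1) = -t + exp(t) - 1 is ≥ 0 throughout, so the area is a single integral of |-t + exp(t) - 1|.
∫[-1,3] (-t + exp(t) - 1) dt = -8 - exp(-1) + exp(3).

-8 - exp(-1) + exp(3)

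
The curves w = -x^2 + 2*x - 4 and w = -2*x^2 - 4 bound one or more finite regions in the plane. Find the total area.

4/3

Set the curves equal: -x^2 + 2*x - 4 = -2*x^2 - 4, so x^2 + 2*x = 0, which factors as x*(x + 2) = 0. The curves meet at x = -2, 0.
On [-2, 0], w = -2*x^2 - 4 is on top; that piece has area ∫[-2,0] (-(x^2 + 2*x)) dx = 4/3.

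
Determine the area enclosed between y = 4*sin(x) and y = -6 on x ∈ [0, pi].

8 + 6*pi

On [0, pi], (4*sin(x)) - (-6) = 4*sin(x) + 6 is ≥ 0 throughout, so the area is a single integral of |4*sin(x) + 6|.
∫[0,pi] (4*sin(x) + 6) dx = 8 + 6*pi.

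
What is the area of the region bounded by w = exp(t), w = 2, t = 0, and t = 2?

-7 + 4*log(2) + exp(2)

The difference (exp(t)) - (2) = exp(t) - 2 changes sign at t = log(2) inside [0, 2], so split the integral there.
∫[0,log(2)] (exp(t) - 2) dt = 1 - log(4); the area of that piece is -1 + log(4).
∫[log(2),2] (exp(t) - 2) dt = -6 + 2*log(2) + exp(2).
Total area = (-1 + log(4)) + (-6 + 2*log(2) + exp(2)) = -7 + 4*log(2) + exp(2).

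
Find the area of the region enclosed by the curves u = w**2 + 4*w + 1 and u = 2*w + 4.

Both boundary curves give u as a function of w, so integrate with respect to w. Setting them equal: w**2 + 2*w - 3 = 0, i.e. (w - 1)*(w + 3) = 0, so they meet at w = -3, 1.
For w in [-3, 1], u = w**2 + 4*w + 1 is on the left; area = ∫[-3,1] (-(w**2 + 2*w - 3)) dw = 32/3.

32/3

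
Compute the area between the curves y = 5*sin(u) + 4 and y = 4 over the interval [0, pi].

10

On [0, pi], (5*sin(u) + 4) - (4) = 5*sin(u) is ≥ 0 throughout, so the area is a single integral of |5*sin(u)|.
∫[0,pi] (5*sin(u)) du = 10.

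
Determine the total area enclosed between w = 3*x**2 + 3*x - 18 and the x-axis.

125/2

The curve meets the x-axis where 3*x**2 + 3*x - 18 = 0, i.e. 3*(x - 2)*(x + 3) = 0, at x = -3, 2.
On [-3, 2] the curve lies below the axis; ∫[-3,2] (3*x**2 + 3*x - 18) dx = -125/2, giving area 125/2.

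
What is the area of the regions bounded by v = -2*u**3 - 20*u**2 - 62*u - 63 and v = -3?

Set the curves equal: -2*u**3 - 20*u**2 - 62*u - 63 = -3, so -2*u**3 - 20*u**2 - 62*u - 60 = 0, which factors as -2*(u + 2)*(u + 3)*(u + 5) = 0. The curves meet at u = -5, -3, -2.
On [-5, -3], v = -3 is on top; that piece has area ∫[-5,-3] (-(-2*u**3 - 20*u**2 - 62*u - 60)) du = 16/3.
On [-3, -2], v = -2*u**3 - 20*u**2 - 62*u - 63 is on top; that piece has area ∫[-3,-2] (-2*u**3 - 20*u**2 - 62*u - 60) du = 5/6.
Total enclosed area = 16/3 + 5/6 = 37/6.

37/6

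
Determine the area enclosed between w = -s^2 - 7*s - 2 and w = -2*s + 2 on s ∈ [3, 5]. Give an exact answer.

242/3

On [3, 5], (-s^2 - 7*s - 2) - (-2*s + 2) = -s^2 - 5*s - 4 is ≤ 0 throughout, so the area is a single integral of |-s^2 - 5*s - 4|.
∫[3,5] (-s^2 - 5*s - 4) ds = -242/3; the area of that piece is 242/3.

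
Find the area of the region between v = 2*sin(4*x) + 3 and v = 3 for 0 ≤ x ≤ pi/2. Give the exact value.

The difference (2*sin(4*x) + 3) - (3) = 2*sin(4*x) changes sign at x = pi/4 inside [0, pi/2], so split the integral there.
∫[0,pi/4] (2*sin(4*x)) dx = 1.
∫[pi/4,pi/2] (2*sin(4*x)) dx = -1; the area of that piece is 1.
Total area = 1 + 1 = 2.

2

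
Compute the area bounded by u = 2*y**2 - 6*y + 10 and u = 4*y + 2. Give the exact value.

9

Both boundary curves give u as a function of y, so integrate with respect to y. Setting them equal: 2*y**2 - 10*y + 8 = 0, i.e. 2*(y - 4)*(y - 1) = 0, so they meet at y = 1, 4.
For y in [1, 4], u = 2*y**2 - 6*y + 10 is on the left; area = ∫[1,4] (-(2*y**2 - 10*y + 8)) dy = 9.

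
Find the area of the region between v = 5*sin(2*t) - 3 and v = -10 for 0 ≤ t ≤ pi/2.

5 + 7*pi/2

On [0, pi/2], (5*sin(2*t) - 3) - (-10) = 5*sin(2*t) + 7 is ≥ 0 throughout, so the area is a single integral of |5*sin(2*t) + 7|.
∫[0,pi/2] (5*sin(2*t) + 7) dt = 5 + 7*pi/2.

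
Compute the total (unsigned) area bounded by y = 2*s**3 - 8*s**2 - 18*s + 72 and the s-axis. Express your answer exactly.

The curve meets the s-axis where 2*s**3 - 8*s**2 - 18*s + 72 = 0, i.e. 2*(s - 4)*(s - 3)*(s + 3) = 0, at s = -3, 3, 4.
On [-3, 3] the curve lies above the axis; ∫[-3,3] (2*s**3 - 8*s**2 - 18*s + 72) ds = 288, giving area 288.
On [3, 4] the curve lies below the axis; ∫[3,4] (2*s**3 - 8*s**2 - 18*s + 72) ds = -13/6, giving area 13/6.
Total area = 288 + 13/6 = 1741/6.

1741/6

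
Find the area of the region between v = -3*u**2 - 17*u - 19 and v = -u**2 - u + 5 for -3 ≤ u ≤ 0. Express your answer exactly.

74/3

The difference (-3*u**2 - 17*u - 19) - (-u**2 - u + 5) = -2*u**2 - 16*u - 24 changes sign at u = -2 inside [-3, 0], so split the integral there.
∫[-3,-2] (-2*u**2 - 16*u - 24) du = 10/3.
∫[-2,0] (-2*u**2 - 16*u - 24) du = -64/3; the area of that piece is 64/3.
Total area = 10/3 + 64/3 = 74/3.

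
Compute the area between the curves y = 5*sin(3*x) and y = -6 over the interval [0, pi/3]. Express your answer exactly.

10/3 + 2*pi

On [0, pi/3], (5*sin(3*x)) - (-6) = 5*sin(3*x) + 6 is ≥ 0 throughout, so the area is a single integral of |5*sin(3*x) + 6|.
∫[0,pi/3] (5*sin(3*x) + 6) dx = 10/3 + 2*pi.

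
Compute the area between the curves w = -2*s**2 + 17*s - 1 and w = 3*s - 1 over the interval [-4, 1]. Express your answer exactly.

161

The difference (-2*s**2 + 17*s - 1) - (3*s - 1) = -2*s**2 + 14*s changes sign at s = 0 inside [-4, 1], so split the integral there.
∫[-4,0] (-2*s**2 + 14*s) ds = -464/3; the area of that piece is 464/3.
∫[0,1] (-2*s**2 + 14*s) ds = 19/3.
Total area = 464/3 + 19/3 = 161.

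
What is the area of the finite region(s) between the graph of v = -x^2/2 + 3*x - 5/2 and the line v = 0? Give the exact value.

16/3

The curve meets the x-axis where -x^2/2 + 3*x - 5/2 = 0, i.e. -(x - 5)*(x - 1)/2 = 0, at x = 1, 5.
On [1, 5] the curve lies above the axis; ∫[1,5] (-x^2/2 + 3*x - 5/2) dx = 16/3, giving area 16/3.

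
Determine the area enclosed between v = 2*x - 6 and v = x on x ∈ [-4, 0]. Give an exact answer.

32

On [-4, 0], (2*x - 6) - (x) = x - 6 is ≤ 0 throughout, so the area is a single integral of |x - 6|.
∫[-4,0] (x - 6) dx = -32; the area of that piece is 32.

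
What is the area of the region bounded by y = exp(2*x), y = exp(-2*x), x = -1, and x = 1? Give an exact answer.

-2 + exp(-2) + exp(2)

The difference (exp(2*x)) - (exp(-2*x)) = exp(2*x) - exp(-2*x) changes sign at x = 0 inside [-1, 1], so split the integral there.
∫[-1,0] (exp(2*x) - exp(-2*x)) dx = -exp(2)/2 - exp(-2)/2 + 1; the area of that piece is -1 + exp(-2)/2 + exp(2)/2.
∫[0,1] (exp(2*x) - exp(-2*x)) dx = -1 + exp(-2)/2 + exp(2)/2.
Total area = (-1 + exp(-2)/2 + exp(2)/2) + (-1 + exp(-2)/2 + exp(2)/2) = -2 + exp(-2) + exp(2).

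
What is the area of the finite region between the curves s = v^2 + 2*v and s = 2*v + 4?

32/3

Both boundary curves give s as a function of v, so integrate with respect to v. Setting them equal: v^2 - 4 = 0, i.e. (v - 2)*(v + 2) = 0, so they meet at v = -2, 2.
For v in [-2, 2], s = v^2 + 2*v is on the left; area = ∫[-2,2] (-(v^2 - 4)) dv = 32/3.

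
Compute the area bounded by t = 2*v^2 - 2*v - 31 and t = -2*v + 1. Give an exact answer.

512/3

Both boundary curves give t as a function of v, so integrate with respect to v. Setting them equal: 2*v^2 - 32 = 0, i.e. 2*(v - 4)*(v + 4) = 0, so they meet at v = -4, 4.
For v in [-4, 4], t = 2*v^2 - 2*v - 31 is on the left; area = ∫[-4,4] (-(2*v^2 - 32)) dv = 512/3.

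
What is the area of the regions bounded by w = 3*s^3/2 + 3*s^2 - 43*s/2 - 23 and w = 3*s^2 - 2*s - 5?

1221/8

Set the curves equal: 3*s^3/2 + 3*s^2 - 43*s/2 - 23 = 3*s^2 - 2*s - 5, so 3*s^3/2 - 39*s/2 - 18 = 0, which factors as 3*(s - 4)*(s + 1)*(s + 3)/2 = 0. The curves meet at s = -3, -1, 4.
On [-3, -1], w = 3*s^3/2 + 3*s^2 - 43*s/2 - 23 is on top; that piece has area ∫[-3,-1] (3*s^3/2 - 39*s/2 - 18) ds = 12.
On [-1, 4], w = 3*s^2 - 2*s - 5 is on top; that piece has area ∫[-1,4] (-(3*s^3/2 - 39*s/2 - 18)) ds = 1125/8.
Total enclosed area = 12 + 1125/8 = 1221/8.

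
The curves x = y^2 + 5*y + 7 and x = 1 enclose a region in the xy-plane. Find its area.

Both boundary curves give x as a function of y, so integrate with respect to y. Setting them equal: y^2 + 5*y + 6 = 0, i.e. (y + 2)*(y + 3) = 0, so they meet at y = -3, -2.
For y in [-3, -2], x = y^2 + 5*y + 7 is on the left; area = ∫[-3,-2] (-(y^2 + 5*y + 6)) dy = 1/6.

1/6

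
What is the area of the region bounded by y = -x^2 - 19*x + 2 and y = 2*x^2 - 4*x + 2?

125/2

Set the curves equal: -x^2 - 19*x + 2 = 2*x^2 - 4*x + 2, so -3*x^2 - 15*x = 0, which factors as -3*x*(x + 5) = 0. The curves meet at x = -5, 0.
On [-5, 0], y = -x^2 - 19*x + 2 is on top; that piece has area ∫[-5,0] (-3*x^2 - 15*x) dx = 125/2.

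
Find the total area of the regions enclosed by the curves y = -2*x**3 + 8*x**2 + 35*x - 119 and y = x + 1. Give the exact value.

3901/6

Set the curves equal: -2*x**3 + 8*x**2 + 35*x - 119 = x + 1, so -2*x**3 + 8*x**2 + 34*x - 120 = 0, which factors as -2*(x - 5)*(x - 3)*(x + 4) = 0. The curves meet at x = -4, 3, 5.
On [-4, 3], y = x + 1 is on top; that piece has area ∫[-4,3] (-(-2*x**3 + 8*x**2 + 34*x - 120)) dx = 3773/6.
On [3, 5], y = -2*x**3 + 8*x**2 + 35*x - 119 is on top; that piece has area ∫[3,5] (-2*x**3 + 8*x**2 + 34*x - 120) dx = 64/3.
Total enclosed area = 3773/6 + 64/3 = 3901/6.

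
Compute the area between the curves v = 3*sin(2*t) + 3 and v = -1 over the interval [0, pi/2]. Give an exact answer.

On [0, pi/2], (3*sin(2*t) + 3) - (-1) = 3*sin(2*t) + 4 is ≥ 0 throughout, so the area is a single integral of |3*sin(2*t) + 4|.
∫[0,pi/2] (3*sin(2*t) + 4) dt = 3 + 2*pi.

3 + 2*pi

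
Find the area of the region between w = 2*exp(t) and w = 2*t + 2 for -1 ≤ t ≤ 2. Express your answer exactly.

-9 - 2*exp(-1) + 2*exp(2)

On [-1, 2], (2*exp(t)) - (2*t + 2) = -2*t + 2*exp(t) - 2 is ≥ 0 throughout, so the area is a single integral of |-2*t + 2*exp(t) - 2|.
∫[-1,2] (-2*t + 2*exp(t) - 2) dt = -9 - 2*exp(-1) + 2*exp(2).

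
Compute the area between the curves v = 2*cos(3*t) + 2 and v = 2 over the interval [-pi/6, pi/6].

4/3

On [-pi/6, pi/6], (2*cos(3*t) + 2) - (2) = 2*cos(3*t) is ≥ 0 throughout, so the area is a single integral of |2*cos(3*t)|.
∫[-pi/6,pi/6] (2*cos(3*t)) dt = 4/3.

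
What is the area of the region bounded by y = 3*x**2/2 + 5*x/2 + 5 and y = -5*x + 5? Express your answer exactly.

Set the curves equal: 3*x**2/2 + 5*x/2 + 5 = -5*x + 5, so 3*x**2/2 + 15*x/2 = 0, which factors as 3*x*(x + 5)/2 = 0. The curves meet at x = -5, 0.
On [-5, 0], y = -5*x + 5 is on top; that piece has area ∫[-5,0] (-(3*x**2/2 + 15*x/2)) dx = 125/4.

125/4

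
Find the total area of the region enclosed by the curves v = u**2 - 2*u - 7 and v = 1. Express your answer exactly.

36

Set the curves equal: u**2 - 2*u - 7 = 1, so u**2 - 2*u - 8 = 0, which factors as (u - 4)*(u + 2) = 0. The curves meet at u = -2, 4.
On [-2, 4], v = 1 is on top; that piece has area ∫[-2,4] (-(u**2 - 2*u - 8)) du = 36.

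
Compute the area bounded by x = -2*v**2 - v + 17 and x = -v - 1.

72

Both boundary curves give x as a function of v, so integrate with respect to v. Setting them equal: -2*v**2 + 18 = 0, i.e. -2*(v - 3)*(v + 3) = 0, so they meet at v = -3, 3.
For v in [-3, 3], x = -2*v**2 - v + 17 is on the right; area = ∫[-3,3] (-2*v**2 + 18) dv = 72.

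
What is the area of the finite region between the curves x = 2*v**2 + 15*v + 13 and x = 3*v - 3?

Both boundary curves give x as a function of v, so integrate with respect to v. Setting them equal: 2*v**2 + 12*v + 16 = 0, i.e. 2*(v + 2)*(v + 4) = 0, so they meet at v = -4, -2.
For v in [-4, -2], x = 2*v**2 + 15*v + 13 is on the left; area = ∫[-4,-2] (-(2*v**2 + 12*v + 16)) dv = 8/3.

8/3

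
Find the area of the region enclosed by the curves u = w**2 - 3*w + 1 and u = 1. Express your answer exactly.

9/2

Both boundary curves give u as a function of w, so integrate with respect to w. Setting them equal: w**2 - 3*w = 0, i.e. w*(w - 3) = 0, so they meet at w = 0, 3.
For w in [0, 3], u = w**2 - 3*w + 1 is on the left; area = ∫[0,3] (-(w**2 - 3*w)) dw = 9/2.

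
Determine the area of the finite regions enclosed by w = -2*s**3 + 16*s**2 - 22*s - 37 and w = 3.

Set the curves equal: -2*s**3 + 16*s**2 - 22*s - 37 = 3, so -2*s**3 + 16*s**2 - 22*s - 40 = 0, which factors as -2*(s - 5)*(s - 4)*(s + 1) = 0. The curves meet at s = -1, 4, 5.
On [-1, 4], w = 3 is on top; that piece has area ∫[-1,4] (-(-2*s**3 + 16*s**2 - 22*s - 40)) ds = 875/6.
On [4, 5], w = -2*s**3 + 16*s**2 - 22*s - 37 is on top; that piece has area ∫[4,5] (-2*s**3 + 16*s**2 - 22*s - 40) ds = 11/6.
Total enclosed area = 875/6 + 11/6 = 443/3.

443/3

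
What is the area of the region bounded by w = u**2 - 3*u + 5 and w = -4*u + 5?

1/6

Set the curves equal: u**2 - 3*u + 5 = -4*u + 5, so u**2 + u = 0, which factors as u*(u + 1) = 0. The curves meet at u = -1, 0.
On [-1, 0], w = -4*u + 5 is on top; that piece has area ∫[-1,0] (-(u**2 + u)) du = 1/6.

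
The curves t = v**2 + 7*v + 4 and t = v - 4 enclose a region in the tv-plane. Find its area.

4/3

Both boundary curves give t as a function of v, so integrate with respect to v. Setting them equal: v**2 + 6*v + 8 = 0, i.e. (v + 2)*(v + 4) = 0, so they meet at v = -4, -2.
For v in [-4, -2], t = v**2 + 7*v + 4 is on the left; area = ∫[-4,-2] (-(v**2 + 6*v + 8)) dv = 4/3.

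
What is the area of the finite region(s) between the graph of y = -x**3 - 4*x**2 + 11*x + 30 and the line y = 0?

863/6

The curve meets the x-axis where -x**3 - 4*x**2 + 11*x + 30 = 0, i.e. -(x - 3)*(x + 2)*(x + 5) = 0, at x = -5, -2, 3.
On [-5, -2] the curve lies below the axis; ∫[-5,-2] (-x**3 - 4*x**2 + 11*x + 30) dx = -117/4, giving area 117/4.
On [-2, 3] the curve lies above the axis; ∫[-2,3] (-x**3 - 4*x**2 + 11*x + 30) dx = 1375/12, giving area 1375/12.
Total area = 117/4 + 1375/12 = 863/6.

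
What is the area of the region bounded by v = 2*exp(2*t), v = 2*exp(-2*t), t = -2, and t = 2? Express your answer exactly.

The difference (2*exp(2*t)) - (2*exp(-2*t)) = 2*exp(2*t) - 2*exp(-2*t) changes sign at t = 0 inside [-2, 2], so split the integral there.
∫[-2,0] (2*exp(2*t) - 2*exp(-2*t)) dt = -exp(4) - exp(-4) + 2; the area of that piece is -2 + exp(-4) + exp(4).
∫[0,2] (2*exp(2*t) - 2*exp(-2*t)) dt = -2 + exp(-4) + exp(4).
Total area = (-2 + exp(-4) + exp(4)) + (-2 + exp(-4) + exp(4)) = -4 + 2*exp(-4) + 2*exp(4).

-4 + 2*exp(-4) + 2*exp(4)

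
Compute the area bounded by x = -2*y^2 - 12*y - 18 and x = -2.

8/3

Both boundary curves give x as a function of y, so integrate with respect to y. Setting them equal: -2*y^2 - 12*y - 16 = 0, i.e. -2*(y + 2)*(y + 4) = 0, so they meet at y = -4, -2.
For y in [-4, -2], x = -2*y^2 - 12*y - 18 is on the right; area = ∫[-4,-2] (-2*y^2 - 12*y - 16) dy = 8/3.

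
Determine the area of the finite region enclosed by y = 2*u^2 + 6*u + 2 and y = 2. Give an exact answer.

Set the curves equal: 2*u^2 + 6*u + 2 = 2, so 2*u^2 + 6*u = 0, which factors as 2*u*(u + 3) = 0. The curves meet at u = -3, 0.
On [-3, 0], y = 2 is on top; that piece has area ∫[-3,0] (-(2*u^2 + 6*u)) du = 9.

9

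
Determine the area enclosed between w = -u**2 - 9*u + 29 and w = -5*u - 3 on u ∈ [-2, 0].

208/3

On [-2, 0], (-u**2 - 9*u + 29) - (-5*u - 3) = -u**2 - 4*u + 32 is ≥ 0 throughout, so the area is a single integral of |-u**2 - 4*u + 32|.
∫[-2,0] (-u**2 - 4*u + 32) du = 208/3.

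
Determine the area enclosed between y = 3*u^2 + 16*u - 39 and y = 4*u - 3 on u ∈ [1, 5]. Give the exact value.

The difference (3*u^2 + 16*u - 39) - (4*u - 3) = 3*u^2 + 12*u - 36 changes sign at u = 2 inside [1, 5], so split the integral there.
∫[1,2] (3*u^2 + 12*u - 36) du = -11; the area of that piece is 11.
∫[2,5] (3*u^2 + 12*u - 36) du = 135.
Total area = 11 + 135 = 146.

146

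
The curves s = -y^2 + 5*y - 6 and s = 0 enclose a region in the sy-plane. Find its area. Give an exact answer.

Both boundary curves give s as a function of y, so integrate with respect to y. Setting them equal: -y^2 + 5*y - 6 = 0, i.e. -(y - 3)*(y - 2) = 0, so they meet at y = 2, 3.
For y in [2, 3], s = -y^2 + 5*y - 6 is on the right; area = ∫[2,3] (-y^2 + 5*y - 6) dy = 1/6.

1/6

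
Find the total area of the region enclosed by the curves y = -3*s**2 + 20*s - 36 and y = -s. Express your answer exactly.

Set the curves equal: -3*s**2 + 20*s - 36 = -s, so -3*s**2 + 21*s - 36 = 0, which factors as -3*(s - 4)*(s - 3) = 0. The curves meet at s = 3, 4.
On [3, 4], y = -3*s**2 + 20*s - 36 is on top; that piece has area ∫[3,4] (-3*s**2 + 21*s - 36) ds = 1/2.

1/2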